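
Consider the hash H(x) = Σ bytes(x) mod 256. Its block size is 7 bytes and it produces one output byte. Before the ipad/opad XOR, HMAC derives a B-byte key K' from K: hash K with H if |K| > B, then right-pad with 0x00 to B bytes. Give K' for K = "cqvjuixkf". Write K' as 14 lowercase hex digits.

|K| = 9 > B = 7, so first hash the key.
H(K): sum = 99+113+118+106+117+105+120+107+102 = 987; mod 256 = 219 → db.
Zero-pad H(K) = db to 7 bytes: K' = db 00 00 00 00 00 00.

db000000000000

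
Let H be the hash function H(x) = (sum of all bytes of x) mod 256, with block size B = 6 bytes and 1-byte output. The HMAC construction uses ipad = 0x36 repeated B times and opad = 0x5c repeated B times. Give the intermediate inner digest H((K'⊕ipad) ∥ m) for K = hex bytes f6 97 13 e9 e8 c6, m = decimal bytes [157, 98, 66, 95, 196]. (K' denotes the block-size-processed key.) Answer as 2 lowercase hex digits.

97

Key hex bytes f6 97 13 e9 e8 c6 is exactly B = 6 bytes: K' = f6 97 13 e9 e8 c6.
K' ⊕ ipad = c0 a1 25 df de f0.
Inner input = c0 a1 25 df de f0 ∥ 9d 62 42 5f c4.
Inner hash: sum = 192+161+37+223+222+240+157+98+66+95+196 = 1687; mod 256 = 151 → 97.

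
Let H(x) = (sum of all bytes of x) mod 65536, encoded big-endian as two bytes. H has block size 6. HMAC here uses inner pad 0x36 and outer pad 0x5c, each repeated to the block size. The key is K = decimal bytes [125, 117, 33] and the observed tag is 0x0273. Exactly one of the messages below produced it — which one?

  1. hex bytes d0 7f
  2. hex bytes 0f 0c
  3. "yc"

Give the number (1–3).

Key decimal bytes [125, 117, 33] = 7d 75 21 is 3 bytes ≤ B = 6; zero-pad to 6 bytes: K' = 7d 75 21 00 00 00.
K' ⊕ ipad = 4b 43 17 36 36 36; K' ⊕ opad = 21 29 7d 5c 5c 5c.
m1: inner = H(4b 43 17 36 36 36 d0 7f) = 02 96; tag = H(21 29 7d 5c 5c 5c 02 96) = 0273 ← matches
m2: inner = H(4b 43 17 36 36 36 0f 0c) = 01 62; tag = H(21 29 7d 5c 5c 5c 01 62) = 023e
m3: inner = H(4b 43 17 36 36 36 79 63) = 02 23; tag = H(21 29 7d 5c 5c 5c 02 23) = 0200

1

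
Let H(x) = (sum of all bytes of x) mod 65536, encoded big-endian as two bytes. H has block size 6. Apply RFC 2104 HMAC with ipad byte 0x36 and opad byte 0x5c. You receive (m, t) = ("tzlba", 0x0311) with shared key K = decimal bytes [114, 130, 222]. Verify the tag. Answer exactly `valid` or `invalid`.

Key decimal bytes [114, 130, 222] = 72 82 de is 3 bytes ≤ B = 6; zero-pad to 6 bytes: K' = 72 82 de 00 00 00.
K' ⊕ ipad = 44 b4 e8 36 36 36; K' ⊕ opad = 2e de 82 5c 5c 5c.
Inner hash: sum = 68+180+232+54+54+54+116+122+108+98+97 = 1183 → 04 9f.
Outer hash (recomputed tag): sum = 46+222+130+92+92+92+4+159 = 837 → 03 45.
Recomputed tag = 0345; claimed = 0311 → mismatch.

invalid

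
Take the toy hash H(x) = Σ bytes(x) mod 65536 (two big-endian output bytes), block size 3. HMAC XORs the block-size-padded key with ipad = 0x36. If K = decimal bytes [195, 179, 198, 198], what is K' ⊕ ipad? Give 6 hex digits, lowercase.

353436

Key decimal bytes [195, 179, 198, 198] = c3 b3 c6 c6 is 4 bytes > B = 3, so hash it first: H(key) = 03 02, then zero-pad to 3 bytes: K' = 03 02 00.
XOR each byte with 0x36: 03⊕36=35, 02⊕36=34, 00⊕36=36.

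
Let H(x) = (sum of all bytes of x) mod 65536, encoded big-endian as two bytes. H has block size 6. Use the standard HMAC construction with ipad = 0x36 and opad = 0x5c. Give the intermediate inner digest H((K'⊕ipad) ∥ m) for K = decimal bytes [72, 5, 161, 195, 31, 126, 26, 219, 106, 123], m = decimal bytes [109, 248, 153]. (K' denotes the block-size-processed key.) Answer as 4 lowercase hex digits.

Key decimal bytes [72, 5, 161, 195, 31, 126, 26, 219, 106, 123] = 48 05 a1 c3 1f 7e 1a db 6a 7b is 10 bytes > B = 6, so hash it first: H(key) = 04 28, then zero-pad to 6 bytes: K' = 04 28 00 00 00 00.
K' ⊕ ipad = 32 1e 36 36 36 36.
Inner input = 32 1e 36 36 36 36 ∥ 6d f8 99.
Inner hash: sum = 50+30+54+54+54+54+109+248+153 = 806 → 03 26.

0326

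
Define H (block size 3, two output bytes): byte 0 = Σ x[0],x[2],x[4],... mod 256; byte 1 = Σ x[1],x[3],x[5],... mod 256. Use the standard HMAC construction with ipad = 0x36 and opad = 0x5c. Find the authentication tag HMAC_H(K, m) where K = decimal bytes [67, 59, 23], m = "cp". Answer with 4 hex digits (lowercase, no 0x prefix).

da6d

Key decimal bytes [67, 59, 23] = 43 3b 17 is exactly B = 3 bytes: K' = 43 3b 17.
K' ⊕ ipad = 75 0d 21.  K' ⊕ opad = 1f 67 4b.
Inner input = (K'⊕ipad) ∥ m = 75 0d 21 ∥ 63 70.
Inner hash: even-index sum = 262 mod 256 = 6; odd-index sum = 112 mod 256 = 112 → 06 70.
Outer input = (K'⊕opad) ∥ inner = 1f 67 4b ∥ 06 70.
Outer hash (tag): even-index sum = 218 mod 256 = 218; odd-index sum = 109 mod 256 = 109 → da 6d.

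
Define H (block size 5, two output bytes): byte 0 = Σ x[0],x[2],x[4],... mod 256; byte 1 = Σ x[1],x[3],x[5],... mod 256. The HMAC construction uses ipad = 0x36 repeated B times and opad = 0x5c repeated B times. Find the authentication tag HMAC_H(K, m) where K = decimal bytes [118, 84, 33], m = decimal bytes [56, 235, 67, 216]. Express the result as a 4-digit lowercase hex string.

16b4

Key decimal bytes [118, 84, 33] = 76 54 21 is 3 bytes ≤ B = 5; zero-pad to 5 bytes: K' = 76 54 21 00 00.
K' ⊕ ipad = 40 62 17 36 36.  K' ⊕ opad = 2a 08 7d 5c 5c.
Inner input = (K'⊕ipad) ∥ m = 40 62 17 36 36 ∥ 38 eb 43 d8.
Inner hash: even-index sum = 592 mod 256 = 80; odd-index sum = 275 mod 256 = 19 → 50 13.
Outer input = (K'⊕opad) ∥ inner = 2a 08 7d 5c 5c ∥ 50 13.
Outer hash (tag): even-index sum = 278 mod 256 = 22; odd-index sum = 180 mod 256 = 180 → 16 b4.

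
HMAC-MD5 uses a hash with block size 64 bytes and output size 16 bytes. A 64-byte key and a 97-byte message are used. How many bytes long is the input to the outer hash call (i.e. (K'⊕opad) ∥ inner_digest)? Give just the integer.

80

Key is 64 ≤ 64 bytes, zero-padded: |K'| = 64.
Outer input = (K'⊕opad) ∥ H(inner) → 64 + 16 = 80 bytes.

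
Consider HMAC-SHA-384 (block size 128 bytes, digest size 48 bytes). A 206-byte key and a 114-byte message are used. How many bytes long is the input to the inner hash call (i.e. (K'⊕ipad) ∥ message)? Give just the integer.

242

Key is 206 > 128 bytes, so it is hashed to 48 bytes then zero-padded to 128: |K'| = 128.
Inner input = (K'⊕ipad) ∥ m → 128 + 114 = 242 bytes.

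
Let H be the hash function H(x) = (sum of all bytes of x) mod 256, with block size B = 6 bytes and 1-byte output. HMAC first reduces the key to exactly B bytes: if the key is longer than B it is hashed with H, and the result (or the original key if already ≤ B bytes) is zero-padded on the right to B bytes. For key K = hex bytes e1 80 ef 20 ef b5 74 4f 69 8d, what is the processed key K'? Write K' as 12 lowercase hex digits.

|K| = 10 > B = 6, so first hash the key.
H(K): sum = 225+128+239+32+239+181+116+79+105+141 = 1485; mod 256 = 205 → cd.
Zero-pad H(K) = cd to 6 bytes: K' = cd 00 00 00 00 00.

cd0000000000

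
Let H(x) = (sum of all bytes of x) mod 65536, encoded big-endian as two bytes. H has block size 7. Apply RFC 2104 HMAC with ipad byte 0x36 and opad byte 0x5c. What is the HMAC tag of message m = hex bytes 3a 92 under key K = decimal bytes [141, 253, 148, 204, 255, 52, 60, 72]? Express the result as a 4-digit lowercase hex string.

Key decimal bytes [141, 253, 148, 204, 255, 52, 60, 72] = 8d fd 94 cc ff 34 3c 48 is 8 bytes > B = 7, so hash it first: H(key) = 04 a1, then zero-pad to 7 bytes: K' = 04 a1 00 00 00 00 00.
K' ⊕ ipad = 32 97 36 36 36 36 36.  K' ⊕ opad = 58 fd 5c 5c 5c 5c 5c.
Inner input = (K'⊕ipad) ∥ m = 32 97 36 36 36 36 36 ∥ 3a 92.
Inner hash: sum = 50+151+54+54+54+54+54+58+146 = 675 → 02 a3.
Outer input = (K'⊕opad) ∥ inner = 58 fd 5c 5c 5c 5c 5c ∥ 02 a3.
Outer hash (tag): sum = 88+253+92+92+92+92+92+2+163 = 966 → 03 c6.

03c6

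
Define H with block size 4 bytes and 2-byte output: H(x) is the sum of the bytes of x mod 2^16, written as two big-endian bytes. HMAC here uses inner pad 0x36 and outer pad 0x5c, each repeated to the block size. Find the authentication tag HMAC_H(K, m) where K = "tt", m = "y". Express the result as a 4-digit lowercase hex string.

Key "tt" = 74 74 is 2 bytes ≤ B = 4; zero-pad to 4 bytes: K' = 74 74 00 00.
K' ⊕ ipad = 42 42 36 36.  K' ⊕ opad = 28 28 5c 5c.
Inner input = (K'⊕ipad) ∥ m = 42 42 36 36 ∥ 79.
Inner hash: sum = 66+66+54+54+121 = 361 → 01 69.
Outer input = (K'⊕opad) ∥ inner = 28 28 5c 5c ∥ 01 69.
Outer hash (tag): sum = 40+40+92+92+1+105 = 370 → 01 72.

0172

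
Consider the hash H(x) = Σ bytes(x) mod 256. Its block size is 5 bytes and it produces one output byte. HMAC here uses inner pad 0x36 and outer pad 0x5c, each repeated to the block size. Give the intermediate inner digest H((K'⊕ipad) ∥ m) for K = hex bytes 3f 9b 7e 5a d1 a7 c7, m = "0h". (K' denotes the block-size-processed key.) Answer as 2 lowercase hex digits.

Key hex bytes 3f 9b 7e 5a d1 a7 c7 is 7 bytes > B = 5, so hash it first: H(key) = f1, then zero-pad to 5 bytes: K' = f1 00 00 00 00.
K' ⊕ ipad = c7 36 36 36 36.
Inner input = c7 36 36 36 36 ∥ 30 68.
Inner hash: sum = 199+54+54+54+54+48+104 = 567; mod 256 = 55 → 37.

37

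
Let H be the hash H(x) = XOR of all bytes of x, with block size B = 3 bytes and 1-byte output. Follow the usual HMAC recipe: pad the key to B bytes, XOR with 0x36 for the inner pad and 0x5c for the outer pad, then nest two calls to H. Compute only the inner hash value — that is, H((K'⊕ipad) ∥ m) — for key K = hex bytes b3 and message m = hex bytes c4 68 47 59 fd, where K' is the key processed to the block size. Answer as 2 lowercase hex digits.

Key hex bytes b3 is 1 byte ≤ B = 3; zero-pad to 3 bytes: K' = b3 00 00.
K' ⊕ ipad = 85 36 36.
Inner input = 85 36 36 ∥ c4 68 47 59 fd.
Inner hash: XOR 85⊕36⊕36⊕c4⊕68⊕47⊕59⊕fd = ca.

ca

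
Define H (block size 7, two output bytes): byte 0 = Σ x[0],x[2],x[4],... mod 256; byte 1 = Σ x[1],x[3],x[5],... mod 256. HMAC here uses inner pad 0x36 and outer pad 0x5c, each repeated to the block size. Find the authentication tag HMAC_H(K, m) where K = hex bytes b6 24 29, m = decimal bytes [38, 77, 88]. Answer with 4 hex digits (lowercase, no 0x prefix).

1388

Key hex bytes b6 24 29 is 3 bytes ≤ B = 7; zero-pad to 7 bytes: K' = b6 24 29 00 00 00 00.
K' ⊕ ipad = 80 12 1f 36 36 36 36.  K' ⊕ opad = ea 78 75 5c 5c 5c 5c.
Inner input = (K'⊕ipad) ∥ m = 80 12 1f 36 36 36 36 ∥ 26 4d 58.
Inner hash: even-index sum = 344 mod 256 = 88; odd-index sum = 252 mod 256 = 252 → 58 fc.
Outer input = (K'⊕opad) ∥ inner = ea 78 75 5c 5c 5c 5c ∥ 58 fc.
Outer hash (tag): even-index sum = 787 mod 256 = 19; odd-index sum = 392 mod 256 = 136 → 13 88.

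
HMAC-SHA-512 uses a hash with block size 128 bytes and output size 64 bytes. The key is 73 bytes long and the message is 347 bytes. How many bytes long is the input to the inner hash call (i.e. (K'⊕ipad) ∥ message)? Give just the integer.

Key is 73 ≤ 128 bytes, zero-padded: |K'| = 128.
Inner input = (K'⊕ipad) ∥ m → 128 + 347 = 475 bytes.

475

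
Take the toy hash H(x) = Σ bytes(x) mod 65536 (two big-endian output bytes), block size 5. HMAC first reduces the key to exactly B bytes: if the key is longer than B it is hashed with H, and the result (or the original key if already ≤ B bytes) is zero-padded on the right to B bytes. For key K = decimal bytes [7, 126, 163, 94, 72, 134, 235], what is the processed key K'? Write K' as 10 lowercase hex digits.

|K| = 7 > B = 5, so first hash the key.
H(K): sum = 7+126+163+94+72+134+235 = 831 → 03 3f.
Zero-pad H(K) = 03 3f to 5 bytes: K' = 03 3f 00 00 00.

033f000000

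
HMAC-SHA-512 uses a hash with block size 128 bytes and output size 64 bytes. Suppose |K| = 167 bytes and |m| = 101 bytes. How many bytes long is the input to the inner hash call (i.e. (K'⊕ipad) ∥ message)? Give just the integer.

229

Key is 167 > 128 bytes, so it is hashed to 64 bytes then zero-padded to 128: |K'| = 128.
Inner input = (K'⊕ipad) ∥ m → 128 + 101 = 229 bytes.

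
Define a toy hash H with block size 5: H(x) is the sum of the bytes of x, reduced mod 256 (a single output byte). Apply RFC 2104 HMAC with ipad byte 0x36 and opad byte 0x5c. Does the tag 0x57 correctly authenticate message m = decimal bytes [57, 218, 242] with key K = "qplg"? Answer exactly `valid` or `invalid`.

invalid

Key "qplg" = 71 70 6c 67 is 4 bytes ≤ B = 5; zero-pad to 5 bytes: K' = 71 70 6c 67 00.
K' ⊕ ipad = 47 46 5a 51 36; K' ⊕ opad = 2d 2c 30 3b 5c.
Inner hash: sum = 71+70+90+81+54+57+218+242 = 883; mod 256 = 115 → 73.
Outer hash (recomputed tag): sum = 45+44+48+59+92+115 = 403; mod 256 = 147 → 93.
Recomputed tag = 93; claimed = 57 → mismatch.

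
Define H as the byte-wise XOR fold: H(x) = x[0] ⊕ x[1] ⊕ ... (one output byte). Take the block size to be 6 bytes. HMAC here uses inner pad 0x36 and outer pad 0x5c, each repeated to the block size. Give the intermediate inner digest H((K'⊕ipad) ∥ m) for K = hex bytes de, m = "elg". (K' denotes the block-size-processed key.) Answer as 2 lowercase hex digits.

b0

Key hex bytes de is 1 byte ≤ B = 6; zero-pad to 6 bytes: K' = de 00 00 00 00 00.
K' ⊕ ipad = e8 36 36 36 36 36.
Inner input = e8 36 36 36 36 36 ∥ 65 6c 67.
Inner hash: XOR e8⊕36⊕36⊕36⊕36⊕36⊕65⊕6c⊕67 = b0.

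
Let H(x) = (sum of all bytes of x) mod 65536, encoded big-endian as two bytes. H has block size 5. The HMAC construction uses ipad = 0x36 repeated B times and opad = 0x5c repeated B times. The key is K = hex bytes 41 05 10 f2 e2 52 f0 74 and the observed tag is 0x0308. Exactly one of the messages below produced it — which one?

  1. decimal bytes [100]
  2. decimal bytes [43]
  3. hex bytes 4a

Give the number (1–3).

Key hex bytes 41 05 10 f2 e2 52 f0 74 is 8 bytes > B = 5, so hash it first: H(key) = 03 e0, then zero-pad to 5 bytes: K' = 03 e0 00 00 00.
K' ⊕ ipad = 35 d6 36 36 36; K' ⊕ opad = 5f bc 5c 5c 5c.
m1: inner = H(35 d6 36 36 36 64) = 02 11; tag = H(5f bc 5c 5c 5c 02 11) = 0242
m2: inner = H(35 d6 36 36 36 2b) = 01 d8; tag = H(5f bc 5c 5c 5c 01 d8) = 0308 ← matches
m3: inner = H(35 d6 36 36 36 4a) = 01 f7; tag = H(5f bc 5c 5c 5c 01 f7) = 0327

2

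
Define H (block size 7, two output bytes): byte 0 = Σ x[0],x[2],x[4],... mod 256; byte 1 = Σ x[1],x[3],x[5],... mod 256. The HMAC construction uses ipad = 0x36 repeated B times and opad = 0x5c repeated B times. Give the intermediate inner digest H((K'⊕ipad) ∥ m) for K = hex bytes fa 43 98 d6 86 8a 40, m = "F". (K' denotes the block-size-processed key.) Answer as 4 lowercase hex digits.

Key hex bytes fa 43 98 d6 86 8a 40 is exactly B = 7 bytes: K' = fa 43 98 d6 86 8a 40.
K' ⊕ ipad = cc 75 ae e0 b0 bc 76.
Inner input = cc 75 ae e0 b0 bc 76 ∥ 46.
Inner hash: even-index sum = 672 mod 256 = 160; odd-index sum = 599 mod 256 = 87 → a0 57.

a057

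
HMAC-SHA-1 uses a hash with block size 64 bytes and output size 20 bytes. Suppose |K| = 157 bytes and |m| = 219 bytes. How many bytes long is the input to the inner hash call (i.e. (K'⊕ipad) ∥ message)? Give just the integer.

283

Key is 157 > 64 bytes, so it is hashed to 20 bytes then zero-padded to 64: |K'| = 64.
Inner input = (K'⊕ipad) ∥ m → 64 + 219 = 283 bytes.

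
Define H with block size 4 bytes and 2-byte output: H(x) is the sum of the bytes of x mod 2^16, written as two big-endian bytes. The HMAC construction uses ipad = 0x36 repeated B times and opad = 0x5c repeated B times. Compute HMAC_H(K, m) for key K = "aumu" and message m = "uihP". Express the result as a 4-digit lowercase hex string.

Key "aumu" = 61 75 6d 75 is exactly B = 4 bytes: K' = 61 75 6d 75.
K' ⊕ ipad = 57 43 5b 43.  K' ⊕ opad = 3d 29 31 29.
Inner input = (K'⊕ipad) ∥ m = 57 43 5b 43 ∥ 75 69 68 50.
Inner hash: sum = 87+67+91+67+117+105+104+80 = 718 → 02 ce.
Outer input = (K'⊕opad) ∥ inner = 3d 29 31 29 ∥ 02 ce.
Outer hash (tag): sum = 61+41+49+41+2+206 = 400 → 01 90.

0190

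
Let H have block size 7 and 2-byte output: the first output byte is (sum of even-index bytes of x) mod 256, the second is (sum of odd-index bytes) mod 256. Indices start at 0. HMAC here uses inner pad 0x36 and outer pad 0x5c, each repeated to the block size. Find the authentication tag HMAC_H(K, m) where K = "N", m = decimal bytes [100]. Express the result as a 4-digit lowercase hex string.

Key "N" = 4e is 1 byte ≤ B = 7; zero-pad to 7 bytes: K' = 4e 00 00 00 00 00 00.
K' ⊕ ipad = 78 36 36 36 36 36 36.  K' ⊕ opad = 12 5c 5c 5c 5c 5c 5c.
Inner input = (K'⊕ipad) ∥ m = 78 36 36 36 36 36 36 ∥ 64.
Inner hash: even-index sum = 282 mod 256 = 26; odd-index sum = 262 mod 256 = 6 → 1a 06.
Outer input = (K'⊕opad) ∥ inner = 12 5c 5c 5c 5c 5c 5c ∥ 1a 06.
Outer hash (tag): even-index sum = 300 mod 256 = 44; odd-index sum = 302 mod 256 = 46 → 2c 2e.

2c2e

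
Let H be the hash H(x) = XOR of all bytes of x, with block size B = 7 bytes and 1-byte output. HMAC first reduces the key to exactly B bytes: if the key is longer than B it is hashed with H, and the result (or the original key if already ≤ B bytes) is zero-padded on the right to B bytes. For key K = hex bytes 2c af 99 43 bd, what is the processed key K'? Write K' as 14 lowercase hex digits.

2caf9943bd0000

Key hex bytes 2c af 99 43 bd is 5 bytes ≤ B = 7; zero-pad to 7 bytes: K' = 2c af 99 43 bd 00 00.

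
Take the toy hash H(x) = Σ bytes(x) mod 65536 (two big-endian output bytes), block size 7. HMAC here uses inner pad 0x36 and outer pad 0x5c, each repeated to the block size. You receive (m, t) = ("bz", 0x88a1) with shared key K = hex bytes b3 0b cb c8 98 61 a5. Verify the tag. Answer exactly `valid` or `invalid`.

Key hex bytes b3 0b cb c8 98 61 a5 is exactly B = 7 bytes: K' = b3 0b cb c8 98 61 a5.
K' ⊕ ipad = 85 3d fd fe ae 57 93; K' ⊕ opad = ef 57 97 94 c4 3d f9.
Inner hash: sum = 133+61+253+254+174+87+147+98+122 = 1329 → 05 31.
Outer hash (recomputed tag): sum = 239+87+151+148+196+61+249+5+49 = 1185 → 04 a1.
Recomputed tag = 04a1; claimed = 88a1 → mismatch.

invalid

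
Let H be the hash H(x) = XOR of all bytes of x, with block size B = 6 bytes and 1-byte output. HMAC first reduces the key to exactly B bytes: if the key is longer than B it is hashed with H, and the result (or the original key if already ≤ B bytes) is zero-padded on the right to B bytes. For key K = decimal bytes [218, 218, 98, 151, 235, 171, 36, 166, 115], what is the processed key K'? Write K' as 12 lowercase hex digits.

440000000000

|K| = 9 > B = 6, so first hash the key.
H(K): XOR da⊕da⊕62⊕97⊕eb⊕ab⊕24⊕a6⊕73 = 44.
Zero-pad H(K) = 44 to 6 bytes: K' = 44 00 00 00 00 00.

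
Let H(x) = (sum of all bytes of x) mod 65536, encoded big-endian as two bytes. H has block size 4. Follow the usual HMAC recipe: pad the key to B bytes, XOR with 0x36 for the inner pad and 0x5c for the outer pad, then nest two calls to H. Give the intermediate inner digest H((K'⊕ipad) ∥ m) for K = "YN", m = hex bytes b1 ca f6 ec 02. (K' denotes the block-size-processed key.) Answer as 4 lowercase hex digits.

Key "YN" = 59 4e is 2 bytes ≤ B = 4; zero-pad to 4 bytes: K' = 59 4e 00 00.
K' ⊕ ipad = 6f 78 36 36.
Inner input = 6f 78 36 36 ∥ b1 ca f6 ec 02.
Inner hash: sum = 111+120+54+54+177+202+246+236+2 = 1202 → 04 b2.

04b2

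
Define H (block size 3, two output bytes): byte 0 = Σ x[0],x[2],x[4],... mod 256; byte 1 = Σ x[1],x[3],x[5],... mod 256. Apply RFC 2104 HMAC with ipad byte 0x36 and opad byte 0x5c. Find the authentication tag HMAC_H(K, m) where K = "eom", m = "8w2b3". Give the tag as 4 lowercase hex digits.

60ba

Key "eom" = 65 6f 6d is exactly B = 3 bytes: K' = 65 6f 6d.
K' ⊕ ipad = 53 59 5b.  K' ⊕ opad = 39 33 31.
Inner input = (K'⊕ipad) ∥ m = 53 59 5b ∥ 38 77 32 62 33.
Inner hash: even-index sum = 391 mod 256 = 135; odd-index sum = 246 mod 256 = 246 → 87 f6.
Outer input = (K'⊕opad) ∥ inner = 39 33 31 ∥ 87 f6.
Outer hash (tag): even-index sum = 352 mod 256 = 96; odd-index sum = 186 mod 256 = 186 → 60 ba.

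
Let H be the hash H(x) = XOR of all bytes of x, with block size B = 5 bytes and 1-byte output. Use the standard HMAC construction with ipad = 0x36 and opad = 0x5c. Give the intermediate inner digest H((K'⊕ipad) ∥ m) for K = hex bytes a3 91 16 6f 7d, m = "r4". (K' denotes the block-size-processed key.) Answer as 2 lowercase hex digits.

Key hex bytes a3 91 16 6f 7d is exactly B = 5 bytes: K' = a3 91 16 6f 7d.
K' ⊕ ipad = 95 a7 20 59 4b.
Inner input = 95 a7 20 59 4b ∥ 72 34.
Inner hash: XOR 95⊕a7⊕20⊕59⊕4b⊕72⊕34 = 46.

46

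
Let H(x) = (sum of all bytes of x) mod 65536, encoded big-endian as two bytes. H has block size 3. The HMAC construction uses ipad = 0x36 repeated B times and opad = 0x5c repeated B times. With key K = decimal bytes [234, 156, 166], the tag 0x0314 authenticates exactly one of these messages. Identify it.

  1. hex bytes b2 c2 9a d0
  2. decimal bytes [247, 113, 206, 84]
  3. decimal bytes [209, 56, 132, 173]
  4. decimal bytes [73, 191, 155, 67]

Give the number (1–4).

2

Key decimal bytes [234, 156, 166] = ea 9c a6 is exactly B = 3 bytes: K' = ea 9c a6.
K' ⊕ ipad = dc aa 90; K' ⊕ opad = b6 c0 fa.
m1: inner = H(dc aa 90 b2 c2 9a d0) = 04 f4; tag = H(b6 c0 fa 04 f4) = 0368
m2: inner = H(dc aa 90 f7 71 ce 54) = 04 a0; tag = H(b6 c0 fa 04 a0) = 0314 ← matches
m3: inner = H(dc aa 90 d1 38 84 ad) = 04 50; tag = H(b6 c0 fa 04 50) = 02c4
m4: inner = H(dc aa 90 49 bf 9b 43) = 03 fc; tag = H(b6 c0 fa 03 fc) = 036f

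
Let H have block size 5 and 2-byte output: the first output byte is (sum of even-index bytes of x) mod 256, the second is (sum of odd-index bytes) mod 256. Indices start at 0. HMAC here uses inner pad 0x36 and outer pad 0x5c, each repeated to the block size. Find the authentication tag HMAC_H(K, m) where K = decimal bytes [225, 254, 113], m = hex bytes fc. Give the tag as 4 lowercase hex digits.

4052

Key decimal bytes [225, 254, 113] = e1 fe 71 is 3 bytes ≤ B = 5; zero-pad to 5 bytes: K' = e1 fe 71 00 00.
K' ⊕ ipad = d7 c8 47 36 36.  K' ⊕ opad = bd a2 2d 5c 5c.
Inner input = (K'⊕ipad) ∥ m = d7 c8 47 36 36 ∥ fc.
Inner hash: even-index sum = 340 mod 256 = 84; odd-index sum = 506 mod 256 = 250 → 54 fa.
Outer input = (K'⊕opad) ∥ inner = bd a2 2d 5c 5c ∥ 54 fa.
Outer hash (tag): even-index sum = 576 mod 256 = 64; odd-index sum = 338 mod 256 = 82 → 40 52.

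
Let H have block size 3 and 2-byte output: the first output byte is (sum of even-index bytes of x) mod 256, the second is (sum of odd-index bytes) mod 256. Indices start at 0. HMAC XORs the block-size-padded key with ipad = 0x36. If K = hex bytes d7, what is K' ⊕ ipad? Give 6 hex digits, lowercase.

e13636

Key hex bytes d7 is 1 byte ≤ B = 3; zero-pad to 3 bytes: K' = d7 00 00.
XOR each byte with 0x36: d7⊕36=e1, 00⊕36=36, 00⊕36=36.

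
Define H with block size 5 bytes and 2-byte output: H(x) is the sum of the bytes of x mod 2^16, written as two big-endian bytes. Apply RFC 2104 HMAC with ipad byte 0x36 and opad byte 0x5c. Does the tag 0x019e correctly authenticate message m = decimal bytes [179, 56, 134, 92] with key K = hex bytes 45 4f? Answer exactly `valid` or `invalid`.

valid

Key hex bytes 45 4f is 2 bytes ≤ B = 5; zero-pad to 5 bytes: K' = 45 4f 00 00 00.
K' ⊕ ipad = 73 79 36 36 36; K' ⊕ opad = 19 13 5c 5c 5c.
Inner hash: sum = 115+121+54+54+54+179+56+134+92 = 859 → 03 5b.
Outer hash (recomputed tag): sum = 25+19+92+92+92+3+91 = 414 → 01 9e.
Recomputed tag = 019e; claimed = 019e → match.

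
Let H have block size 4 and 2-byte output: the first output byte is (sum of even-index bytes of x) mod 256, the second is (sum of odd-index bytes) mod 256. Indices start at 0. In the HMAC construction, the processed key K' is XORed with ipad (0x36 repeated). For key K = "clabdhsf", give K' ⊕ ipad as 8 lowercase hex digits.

Key "clabdhsf" = 63 6c 61 62 64 68 73 66 is 8 bytes > B = 4, so hash it first: H(key) = 9b 9c, then zero-pad to 4 bytes: K' = 9b 9c 00 00.
XOR each byte with 0x36: 9b⊕36=ad, 9c⊕36=aa, 00⊕36=36, 00⊕36=36.

adaa3636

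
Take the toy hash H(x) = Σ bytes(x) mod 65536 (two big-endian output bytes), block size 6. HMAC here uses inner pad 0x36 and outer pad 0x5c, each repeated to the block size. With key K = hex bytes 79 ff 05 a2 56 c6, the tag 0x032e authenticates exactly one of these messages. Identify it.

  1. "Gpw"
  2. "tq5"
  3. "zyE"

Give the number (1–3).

Key hex bytes 79 ff 05 a2 56 c6 is exactly B = 6 bytes: K' = 79 ff 05 a2 56 c6.
K' ⊕ ipad = 4f c9 33 94 60 f0; K' ⊕ opad = 25 a3 59 fe 0a 9a.
m1: inner = H(4f c9 33 94 60 f0 47 70 77) = 04 5d; tag = H(25 a3 59 fe 0a 9a 04 5d) = 0324
m2: inner = H(4f c9 33 94 60 f0 74 71 35) = 04 49; tag = H(25 a3 59 fe 0a 9a 04 49) = 0310
m3: inner = H(4f c9 33 94 60 f0 7a 79 45) = 04 67; tag = H(25 a3 59 fe 0a 9a 04 67) = 032e ← matches

3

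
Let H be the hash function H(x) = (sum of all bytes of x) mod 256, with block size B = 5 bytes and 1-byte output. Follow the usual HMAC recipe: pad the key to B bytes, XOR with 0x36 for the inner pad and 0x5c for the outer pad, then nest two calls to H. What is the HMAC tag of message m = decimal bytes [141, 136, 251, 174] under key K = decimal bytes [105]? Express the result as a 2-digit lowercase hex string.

Key decimal bytes [105] = 69 is 1 byte ≤ B = 5; zero-pad to 5 bytes: K' = 69 00 00 00 00.
K' ⊕ ipad = 5f 36 36 36 36.  K' ⊕ opad = 35 5c 5c 5c 5c.
Inner input = (K'⊕ipad) ∥ m = 5f 36 36 36 36 ∥ 8d 88 fb ae.
Inner hash: sum = 95+54+54+54+54+141+136+251+174 = 1013; mod 256 = 245 → f5.
Outer input = (K'⊕opad) ∥ inner = 35 5c 5c 5c 5c ∥ f5.
Outer hash (tag): sum = 53+92+92+92+92+245 = 666; mod 256 = 154 → 9a.

9a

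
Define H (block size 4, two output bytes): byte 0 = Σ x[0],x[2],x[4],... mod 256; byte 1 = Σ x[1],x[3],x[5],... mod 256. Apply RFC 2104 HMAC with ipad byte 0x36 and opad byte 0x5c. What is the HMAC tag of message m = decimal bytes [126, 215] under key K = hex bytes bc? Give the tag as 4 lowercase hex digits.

Key hex bytes bc is 1 byte ≤ B = 4; zero-pad to 4 bytes: K' = bc 00 00 00.
K' ⊕ ipad = 8a 36 36 36.  K' ⊕ opad = e0 5c 5c 5c.
Inner input = (K'⊕ipad) ∥ m = 8a 36 36 36 ∥ 7e d7.
Inner hash: even-index sum = 318 mod 256 = 62; odd-index sum = 323 mod 256 = 67 → 3e 43.
Outer input = (K'⊕opad) ∥ inner = e0 5c 5c 5c ∥ 3e 43.
Outer hash (tag): even-index sum = 378 mod 256 = 122; odd-index sum = 251 mod 256 = 251 → 7a fb.

7afb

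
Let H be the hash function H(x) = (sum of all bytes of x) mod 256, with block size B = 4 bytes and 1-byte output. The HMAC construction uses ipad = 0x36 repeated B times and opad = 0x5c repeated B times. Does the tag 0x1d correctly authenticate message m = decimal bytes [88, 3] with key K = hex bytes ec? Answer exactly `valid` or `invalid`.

Key hex bytes ec is 1 byte ≤ B = 4; zero-pad to 4 bytes: K' = ec 00 00 00.
K' ⊕ ipad = da 36 36 36; K' ⊕ opad = b0 5c 5c 5c.
Inner hash: sum = 218+54+54+54+88+3 = 471; mod 256 = 215 → d7.
Outer hash (recomputed tag): sum = 176+92+92+92+215 = 667; mod 256 = 155 → 9b.
Recomputed tag = 9b; claimed = 1d → mismatch.

invalid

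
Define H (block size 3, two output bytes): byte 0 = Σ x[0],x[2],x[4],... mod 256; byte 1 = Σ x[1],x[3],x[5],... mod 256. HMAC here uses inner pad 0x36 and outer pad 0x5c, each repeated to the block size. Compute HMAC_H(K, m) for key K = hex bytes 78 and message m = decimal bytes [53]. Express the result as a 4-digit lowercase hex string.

ebe0

Key hex bytes 78 is 1 byte ≤ B = 3; zero-pad to 3 bytes: K' = 78 00 00.
K' ⊕ ipad = 4e 36 36.  K' ⊕ opad = 24 5c 5c.
Inner input = (K'⊕ipad) ∥ m = 4e 36 36 ∥ 35.
Inner hash: even-index sum = 132 mod 256 = 132; odd-index sum = 107 mod 256 = 107 → 84 6b.
Outer input = (K'⊕opad) ∥ inner = 24 5c 5c ∥ 84 6b.
Outer hash (tag): even-index sum = 235 mod 256 = 235; odd-index sum = 224 mod 256 = 224 → eb e0.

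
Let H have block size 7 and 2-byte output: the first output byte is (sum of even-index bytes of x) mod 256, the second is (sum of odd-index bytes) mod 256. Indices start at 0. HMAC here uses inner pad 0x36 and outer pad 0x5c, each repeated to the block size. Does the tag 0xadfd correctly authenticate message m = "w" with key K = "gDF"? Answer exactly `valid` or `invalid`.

Key "gDF" = 67 44 46 is 3 bytes ≤ B = 7; zero-pad to 7 bytes: K' = 67 44 46 00 00 00 00.
K' ⊕ ipad = 51 72 70 36 36 36 36; K' ⊕ opad = 3b 18 1a 5c 5c 5c 5c.
Inner hash: even-index sum = 301 mod 256 = 45; odd-index sum = 341 mod 256 = 85 → 2d 55.
Outer hash (recomputed tag): even-index sum = 354 mod 256 = 98; odd-index sum = 253 mod 256 = 253 → 62 fd.
Recomputed tag = 62fd; claimed = adfd → mismatch.

invalid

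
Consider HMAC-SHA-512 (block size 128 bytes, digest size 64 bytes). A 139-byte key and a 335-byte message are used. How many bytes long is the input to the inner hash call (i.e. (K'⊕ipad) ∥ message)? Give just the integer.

Key is 139 > 128 bytes, so it is hashed to 64 bytes then zero-padded to 128: |K'| = 128.
Inner input = (K'⊕ipad) ∥ m → 128 + 335 = 463 bytes.

463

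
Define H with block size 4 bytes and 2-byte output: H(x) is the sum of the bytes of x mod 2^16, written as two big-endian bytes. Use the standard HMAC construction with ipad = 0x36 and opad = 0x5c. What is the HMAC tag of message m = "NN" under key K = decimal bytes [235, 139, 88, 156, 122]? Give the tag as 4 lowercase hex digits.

01de

Key decimal bytes [235, 139, 88, 156, 122] = eb 8b 58 9c 7a is 5 bytes > B = 4, so hash it first: H(key) = 02 e4, then zero-pad to 4 bytes: K' = 02 e4 00 00.
K' ⊕ ipad = 34 d2 36 36.  K' ⊕ opad = 5e b8 5c 5c.
Inner input = (K'⊕ipad) ∥ m = 34 d2 36 36 ∥ 4e 4e.
Inner hash: sum = 52+210+54+54+78+78 = 526 → 02 0e.
Outer input = (K'⊕opad) ∥ inner = 5e b8 5c 5c ∥ 02 0e.
Outer hash (tag): sum = 94+184+92+92+2+14 = 478 → 01 de.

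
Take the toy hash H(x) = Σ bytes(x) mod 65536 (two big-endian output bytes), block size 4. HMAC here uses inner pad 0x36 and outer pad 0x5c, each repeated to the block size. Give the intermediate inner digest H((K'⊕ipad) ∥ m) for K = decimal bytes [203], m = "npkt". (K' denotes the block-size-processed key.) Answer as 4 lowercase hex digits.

035c

Key decimal bytes [203] = cb is 1 byte ≤ B = 4; zero-pad to 4 bytes: K' = cb 00 00 00.
K' ⊕ ipad = fd 36 36 36.
Inner input = fd 36 36 36 ∥ 6e 70 6b 74.
Inner hash: sum = 253+54+54+54+110+112+107+116 = 860 → 03 5c.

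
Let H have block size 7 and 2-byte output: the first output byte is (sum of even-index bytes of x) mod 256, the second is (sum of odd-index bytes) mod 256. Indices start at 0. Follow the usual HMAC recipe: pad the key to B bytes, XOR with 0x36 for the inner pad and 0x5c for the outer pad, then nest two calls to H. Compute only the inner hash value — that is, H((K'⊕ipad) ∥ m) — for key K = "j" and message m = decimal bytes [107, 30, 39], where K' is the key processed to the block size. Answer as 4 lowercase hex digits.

Key "j" = 6a is 1 byte ≤ B = 7; zero-pad to 7 bytes: K' = 6a 00 00 00 00 00 00.
K' ⊕ ipad = 5c 36 36 36 36 36 36.
Inner input = 5c 36 36 36 36 36 36 ∥ 6b 1e 27.
Inner hash: even-index sum = 284 mod 256 = 28; odd-index sum = 308 mod 256 = 52 → 1c 34.

1c34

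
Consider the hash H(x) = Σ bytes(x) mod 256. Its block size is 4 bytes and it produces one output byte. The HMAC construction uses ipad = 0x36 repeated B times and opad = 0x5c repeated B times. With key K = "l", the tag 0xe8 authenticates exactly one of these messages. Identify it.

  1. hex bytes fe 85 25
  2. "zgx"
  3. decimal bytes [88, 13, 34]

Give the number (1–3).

1

Key "l" = 6c is 1 byte ≤ B = 4; zero-pad to 4 bytes: K' = 6c 00 00 00.
K' ⊕ ipad = 5a 36 36 36; K' ⊕ opad = 30 5c 5c 5c.
m1: inner = H(5a 36 36 36 fe 85 25) = a4; tag = H(30 5c 5c 5c a4) = e8 ← matches
m2: inner = H(5a 36 36 36 7a 67 78) = 55; tag = H(30 5c 5c 5c 55) = 99
m3: inner = H(5a 36 36 36 58 0d 22) = 83; tag = H(30 5c 5c 5c 83) = c7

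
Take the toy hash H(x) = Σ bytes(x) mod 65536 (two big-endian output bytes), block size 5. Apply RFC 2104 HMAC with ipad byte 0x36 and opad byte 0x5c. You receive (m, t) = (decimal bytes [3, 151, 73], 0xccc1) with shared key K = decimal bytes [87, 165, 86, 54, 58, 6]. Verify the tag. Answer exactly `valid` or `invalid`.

Key decimal bytes [87, 165, 86, 54, 58, 6] = 57 a5 56 36 3a 06 is 6 bytes > B = 5, so hash it first: H(key) = 01 c8, then zero-pad to 5 bytes: K' = 01 c8 00 00 00.
K' ⊕ ipad = 37 fe 36 36 36; K' ⊕ opad = 5d 94 5c 5c 5c.
Inner hash: sum = 55+254+54+54+54+3+151+73 = 698 → 02 ba.
Outer hash (recomputed tag): sum = 93+148+92+92+92+2+186 = 705 → 02 c1.
Recomputed tag = 02c1; claimed = ccc1 → mismatch.

invalid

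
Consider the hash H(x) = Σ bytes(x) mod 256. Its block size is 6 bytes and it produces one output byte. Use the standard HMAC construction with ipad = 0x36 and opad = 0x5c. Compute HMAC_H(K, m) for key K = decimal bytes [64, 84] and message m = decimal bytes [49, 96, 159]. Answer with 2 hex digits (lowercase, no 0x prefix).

Key decimal bytes [64, 84] = 40 54 is 2 bytes ≤ B = 6; zero-pad to 6 bytes: K' = 40 54 00 00 00 00.
K' ⊕ ipad = 76 62 36 36 36 36.  K' ⊕ opad = 1c 08 5c 5c 5c 5c.
Inner input = (K'⊕ipad) ∥ m = 76 62 36 36 36 36 ∥ 31 60 9f.
Inner hash: sum = 118+98+54+54+54+54+49+96+159 = 736; mod 256 = 224 → e0.
Outer input = (K'⊕opad) ∥ inner = 1c 08 5c 5c 5c 5c ∥ e0.
Outer hash (tag): sum = 28+8+92+92+92+92+224 = 628; mod 256 = 116 → 74.

74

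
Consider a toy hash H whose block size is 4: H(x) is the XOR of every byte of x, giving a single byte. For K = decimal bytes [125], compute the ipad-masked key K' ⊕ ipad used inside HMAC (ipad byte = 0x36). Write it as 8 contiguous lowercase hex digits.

Key decimal bytes [125] = 7d is 1 byte ≤ B = 4; zero-pad to 4 bytes: K' = 7d 00 00 00.
XOR each byte with 0x36: 7d⊕36=4b, 00⊕36=36, 00⊕36=36, 00⊕36=36.

4b363636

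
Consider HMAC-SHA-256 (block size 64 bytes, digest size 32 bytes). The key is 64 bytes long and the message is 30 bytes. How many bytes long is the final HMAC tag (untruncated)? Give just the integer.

The tag is one SHA-256 digest: 32 bytes.

32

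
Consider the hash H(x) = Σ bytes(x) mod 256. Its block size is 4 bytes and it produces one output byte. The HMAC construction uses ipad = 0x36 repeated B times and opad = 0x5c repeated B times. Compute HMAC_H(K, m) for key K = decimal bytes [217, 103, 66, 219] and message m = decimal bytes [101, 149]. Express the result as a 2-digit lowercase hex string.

Key decimal bytes [217, 103, 66, 219] = d9 67 42 db is exactly B = 4 bytes: K' = d9 67 42 db.
K' ⊕ ipad = ef 51 74 ed.  K' ⊕ opad = 85 3b 1e 87.
Inner input = (K'⊕ipad) ∥ m = ef 51 74 ed ∥ 65 95.
Inner hash: sum = 239+81+116+237+101+149 = 923; mod 256 = 155 → 9b.
Outer input = (K'⊕opad) ∥ inner = 85 3b 1e 87 ∥ 9b.
Outer hash (tag): sum = 133+59+30+135+155 = 512; mod 256 = 0 → 00.

00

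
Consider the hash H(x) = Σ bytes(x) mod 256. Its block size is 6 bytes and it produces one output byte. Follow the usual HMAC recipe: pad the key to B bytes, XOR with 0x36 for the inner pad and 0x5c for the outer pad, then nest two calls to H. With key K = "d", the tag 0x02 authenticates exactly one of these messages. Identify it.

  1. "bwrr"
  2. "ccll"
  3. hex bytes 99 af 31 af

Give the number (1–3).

Key "d" = 64 is 1 byte ≤ B = 6; zero-pad to 6 bytes: K' = 64 00 00 00 00 00.
K' ⊕ ipad = 52 36 36 36 36 36; K' ⊕ opad = 38 5c 5c 5c 5c 5c.
m1: inner = H(52 36 36 36 36 36 62 77 72 72) = 1d; tag = H(38 5c 5c 5c 5c 5c 1d) = 21
m2: inner = H(52 36 36 36 36 36 63 63 6c 6c) = fe; tag = H(38 5c 5c 5c 5c 5c fe) = 02 ← matches
m3: inner = H(52 36 36 36 36 36 99 af 31 af) = 88; tag = H(38 5c 5c 5c 5c 5c 88) = 8c

2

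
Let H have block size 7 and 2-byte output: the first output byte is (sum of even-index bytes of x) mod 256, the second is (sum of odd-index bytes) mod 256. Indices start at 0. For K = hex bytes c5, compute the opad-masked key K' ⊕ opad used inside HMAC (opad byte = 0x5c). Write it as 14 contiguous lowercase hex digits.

Key hex bytes c5 is 1 byte ≤ B = 7; zero-pad to 7 bytes: K' = c5 00 00 00 00 00 00.
XOR each byte with 0x5c: c5⊕5c=99, 00⊕5c=5c, 00⊕5c=5c, 00⊕5c=5c, 00⊕5c=5c, 00⊕5c=5c, 00⊕5c=5c.

995c5c5c5c5c5c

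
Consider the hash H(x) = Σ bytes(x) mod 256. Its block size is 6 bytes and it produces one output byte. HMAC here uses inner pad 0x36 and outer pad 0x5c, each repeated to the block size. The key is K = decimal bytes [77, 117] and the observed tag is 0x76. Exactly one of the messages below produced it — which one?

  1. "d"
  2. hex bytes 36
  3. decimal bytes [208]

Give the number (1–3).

Key decimal bytes [77, 117] = 4d 75 is 2 bytes ≤ B = 6; zero-pad to 6 bytes: K' = 4d 75 00 00 00 00.
K' ⊕ ipad = 7b 43 36 36 36 36; K' ⊕ opad = 11 29 5c 5c 5c 5c.
m1: inner = H(7b 43 36 36 36 36 64) = fa; tag = H(11 29 5c 5c 5c 5c fa) = a4
m2: inner = H(7b 43 36 36 36 36 36) = cc; tag = H(11 29 5c 5c 5c 5c cc) = 76 ← matches
m3: inner = H(7b 43 36 36 36 36 d0) = 66; tag = H(11 29 5c 5c 5c 5c 66) = 10

2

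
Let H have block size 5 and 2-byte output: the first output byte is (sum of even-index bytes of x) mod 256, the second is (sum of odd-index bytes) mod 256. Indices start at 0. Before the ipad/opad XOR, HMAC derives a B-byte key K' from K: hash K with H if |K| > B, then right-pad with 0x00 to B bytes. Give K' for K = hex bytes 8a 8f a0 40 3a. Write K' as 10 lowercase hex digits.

Key hex bytes 8a 8f a0 40 3a is exactly B = 5 bytes: K' = 8a 8f a0 40 3a.

8a8fa0403a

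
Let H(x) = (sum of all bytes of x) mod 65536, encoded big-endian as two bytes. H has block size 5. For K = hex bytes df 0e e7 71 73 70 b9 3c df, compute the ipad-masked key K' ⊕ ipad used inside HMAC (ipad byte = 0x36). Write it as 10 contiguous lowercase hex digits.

Key hex bytes df 0e e7 71 73 70 b9 3c df is 9 bytes > B = 5, so hash it first: H(key) = 04 fc, then zero-pad to 5 bytes: K' = 04 fc 00 00 00.
XOR each byte with 0x36: 04⊕36=32, fc⊕36=ca, 00⊕36=36, 00⊕36=36, 00⊕36=36.

32ca363636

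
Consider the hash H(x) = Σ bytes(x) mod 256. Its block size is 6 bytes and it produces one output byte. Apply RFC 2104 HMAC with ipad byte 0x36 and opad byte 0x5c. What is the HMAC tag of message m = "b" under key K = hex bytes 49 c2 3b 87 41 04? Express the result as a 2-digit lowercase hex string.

Key hex bytes 49 c2 3b 87 41 04 is exactly B = 6 bytes: K' = 49 c2 3b 87 41 04.
K' ⊕ ipad = 7f f4 0d b1 77 32.  K' ⊕ opad = 15 9e 67 db 1d 58.
Inner input = (K'⊕ipad) ∥ m = 7f f4 0d b1 77 32 ∥ 62.
Inner hash: sum = 127+244+13+177+119+50+98 = 828; mod 256 = 60 → 3c.
Outer input = (K'⊕opad) ∥ inner = 15 9e 67 db 1d 58 ∥ 3c.
Outer hash (tag): sum = 21+158+103+219+29+88+60 = 678; mod 256 = 166 → a6.

a6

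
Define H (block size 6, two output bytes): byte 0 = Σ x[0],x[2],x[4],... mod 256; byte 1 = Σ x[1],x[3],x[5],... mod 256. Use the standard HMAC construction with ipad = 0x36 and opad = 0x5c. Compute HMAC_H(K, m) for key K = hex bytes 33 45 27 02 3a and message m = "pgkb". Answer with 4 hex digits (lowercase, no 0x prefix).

4d79

Key hex bytes 33 45 27 02 3a is 5 bytes ≤ B = 6; zero-pad to 6 bytes: K' = 33 45 27 02 3a 00.
K' ⊕ ipad = 05 73 11 34 0c 36.  K' ⊕ opad = 6f 19 7b 5e 66 5c.
Inner input = (K'⊕ipad) ∥ m = 05 73 11 34 0c 36 ∥ 70 67 6b 62.
Inner hash: even-index sum = 253 mod 256 = 253; odd-index sum = 422 mod 256 = 166 → fd a6.
Outer input = (K'⊕opad) ∥ inner = 6f 19 7b 5e 66 5c ∥ fd a6.
Outer hash (tag): even-index sum = 589 mod 256 = 77; odd-index sum = 377 mod 256 = 121 → 4d 79.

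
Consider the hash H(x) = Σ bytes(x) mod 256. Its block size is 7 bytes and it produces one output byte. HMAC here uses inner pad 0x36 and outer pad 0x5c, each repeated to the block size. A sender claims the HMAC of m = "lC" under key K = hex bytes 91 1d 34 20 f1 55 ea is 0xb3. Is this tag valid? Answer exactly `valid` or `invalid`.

Key hex bytes 91 1d 34 20 f1 55 ea is exactly B = 7 bytes: K' = 91 1d 34 20 f1 55 ea.
K' ⊕ ipad = a7 2b 02 16 c7 63 dc; K' ⊕ opad = cd 41 68 7c ad 09 b6.
Inner hash: sum = 167+43+2+22+199+99+220+108+67 = 927; mod 256 = 159 → 9f.
Outer hash (recomputed tag): sum = 205+65+104+124+173+9+182+159 = 1021; mod 256 = 253 → fd.
Recomputed tag = fd; claimed = b3 → mismatch.

invalid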